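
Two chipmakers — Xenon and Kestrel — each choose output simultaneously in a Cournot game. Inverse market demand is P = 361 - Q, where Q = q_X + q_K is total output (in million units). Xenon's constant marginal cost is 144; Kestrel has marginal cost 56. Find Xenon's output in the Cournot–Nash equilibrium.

43

Xenon's profit: π_X = (361 - Q)q_X - (144q_X). Setting ∂π_X/∂q_X = 0: 217 - 2q_X - (q_K) = 0.
Kestrel's profit: π_K = (361 - Q)q_K - (56q_K). Setting ∂π_K/∂q_K = 0: 305 - 2q_K - (q_X) = 0.
So q_X = (217 - q_K)/2 and q_K = (305 - q_X)/2.
Solving the pair: q_X = 43, q_K = 131.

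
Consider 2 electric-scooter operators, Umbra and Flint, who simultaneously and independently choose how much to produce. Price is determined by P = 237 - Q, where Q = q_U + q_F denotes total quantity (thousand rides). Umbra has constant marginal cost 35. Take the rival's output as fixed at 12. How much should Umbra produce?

95

With the rival's output fixed at 12, Umbra's profit is π_U = (237 - 12 - q_U)q_U - (35q_U) = (225 - q_U)q_U - (35q_U).
∂π_U/∂q_U = 190 - 2q_U = 0, so q_U = 95.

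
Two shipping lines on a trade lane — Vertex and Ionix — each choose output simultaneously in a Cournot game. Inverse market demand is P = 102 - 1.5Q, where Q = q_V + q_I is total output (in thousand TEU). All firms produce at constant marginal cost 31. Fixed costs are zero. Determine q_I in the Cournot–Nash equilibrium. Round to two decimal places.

A representative firm's profit is π_i = q_i(102 - 1.5Q) - 31q_i.
First-order condition (treating rivals' output as given): 71 - 3q_i - (3/2)q_j = 0.
By symmetry each firm produces the same amount; substituting q_j = q_i yields q_i = 71/(9/2) = 142/9.

15.78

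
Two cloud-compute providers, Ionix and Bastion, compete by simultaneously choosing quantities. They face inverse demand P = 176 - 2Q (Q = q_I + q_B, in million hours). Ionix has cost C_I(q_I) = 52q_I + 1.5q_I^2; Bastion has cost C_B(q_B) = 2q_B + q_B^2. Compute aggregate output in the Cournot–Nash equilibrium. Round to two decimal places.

Ionix's profit: π_I = (176 - 2Q)q_I - (52q_I + (3/2)q_I²). Setting ∂π_I/∂q_I = 0: 124 - 7q_I - 2(q_B) = 0.
Bastion's first-order condition: 174 - 6q_B - 2(q_I) = 0.
Best responses: q_I = (124 - 2q_B)/7, q_B = (174 - 2q_I)/6.
Solving the pair: q_I = 198/19, q_B = 485/19.
Total output Q = 198/19 + 485/19 = 683/19.

35.95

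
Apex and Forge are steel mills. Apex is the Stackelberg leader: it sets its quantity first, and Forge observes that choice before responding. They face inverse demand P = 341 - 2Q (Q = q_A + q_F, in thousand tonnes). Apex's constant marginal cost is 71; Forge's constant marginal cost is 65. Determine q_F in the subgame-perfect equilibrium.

36

The follower Forge best-responds to any q_A: π_F = (341 - 2Q)q_F - 65q_F.
∂π_F/∂q_F = 276 - 2q_A - 4q_F = 0 gives the reaction function q_F = (276 - 2q_A)/4.
Apex substitutes q_F(q_A) into its own profit: π_A = q_A(341 - 2q_A - (276 - 2q_A)/2) - 71q_A = (203 - q_A)q_A - 71q_A.
Leader FOC: 132 - 2q_A = 0, so q_A = 66.
Then q_F = (276 - 2·66)/4 = 36.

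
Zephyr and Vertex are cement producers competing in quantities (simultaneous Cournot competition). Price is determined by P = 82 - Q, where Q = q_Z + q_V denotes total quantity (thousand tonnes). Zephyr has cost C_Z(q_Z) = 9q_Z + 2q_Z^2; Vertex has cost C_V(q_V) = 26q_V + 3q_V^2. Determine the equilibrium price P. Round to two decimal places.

65.17

Zephyr's profit: π_Z = (82 - Q)q_Z - (9q_Z + 2q_Z²). Setting ∂π_Z/∂q_Z = 0: 73 - 6q_Z - (q_V) = 0.
Vertex's profit: π_V = (82 - Q)q_V - (26q_V + 3q_V²). Setting ∂π_V/∂q_V = 0: 56 - 8q_V - (q_Z) = 0.
Rearranging gives the reaction functions q_Z = (73 - q_V)/6 and q_V = (56 - q_Z)/8.
Substituting one into the other gives q_Z = 528/47 and q_V = 263/47.
Total output Q = 791/47, so price P = 82 - 791/47 = 65.1702.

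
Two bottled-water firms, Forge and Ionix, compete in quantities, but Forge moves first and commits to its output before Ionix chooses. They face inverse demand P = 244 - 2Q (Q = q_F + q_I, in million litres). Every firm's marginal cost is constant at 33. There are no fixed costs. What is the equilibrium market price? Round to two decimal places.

Solve by backward induction. Given q_F, the follower Ionix maximises π_I = (244 - 2q_F - 2q_I)q_I - 33q_I.
Setting the follower's marginal profit to zero, 211 - 2q_F - 4q_I = 0, i.e. q_I = (211 - 2q_F)/4.
The leader anticipates this reaction. Substituting into P = 244 - 2Q gives P = 277/2 - q_F, so π_F = (277/2 - q_F)q_F - 33q_F.
The leader's first-order condition 211/2 - 2q_F = 0 yields q_F = 211/4.
Then q_I = (211 - 2·(211/4))/4 = 211/8.
Total output Q = 633/8, so price P = 244 - 2·(633/8) = 343/4.

85.75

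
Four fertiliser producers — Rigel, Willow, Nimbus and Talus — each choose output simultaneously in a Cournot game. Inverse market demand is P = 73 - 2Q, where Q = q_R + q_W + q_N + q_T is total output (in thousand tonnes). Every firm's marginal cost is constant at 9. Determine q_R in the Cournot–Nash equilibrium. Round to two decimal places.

Each firm earns π_i = (73 - 2Q)q_i - 9q_i.
First-order condition (treating rivals' output as given): 64 - 4q_i - 2·Σ_{j≠i} q_j = 0.
With identical firms every q_j equals q_i, so Σ_{j≠i} q_j = 3q_i and 64 = 10q_i, giving q_i = 32/5.

6.40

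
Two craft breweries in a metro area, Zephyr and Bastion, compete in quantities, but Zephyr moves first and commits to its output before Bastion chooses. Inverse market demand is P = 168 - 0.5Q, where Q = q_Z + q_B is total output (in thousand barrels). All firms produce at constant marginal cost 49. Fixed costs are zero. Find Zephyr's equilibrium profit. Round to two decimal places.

3540.25

The follower Bastion best-responds to any q_Z: π_B = (168 - 0.5Q)q_B - 49q_B.
Follower FOC: 119 - (1/2)q_Z - q_B = 0, so q_B(q_Z) = (119 - (1/2)q_Z).
The leader anticipates this reaction. Substituting into P = 168 - 0.5Q gives P = 217/2 - (1/4)q_Z, so π_Z = (217/2 - (1/4)q_Z)q_Z - 49q_Z.
Maximising: ∂π_Z/∂q_Z = 119/2 - (1/2)q_Z = 0, giving q_Z = 119.
Then q_B = (119 - (1/2)·119) = 119/2.
Price P = 168 - (1/2)·(357/2) = 315/4.
Zephyr's profit: (315/4 - 49)·119 = 3540.2500.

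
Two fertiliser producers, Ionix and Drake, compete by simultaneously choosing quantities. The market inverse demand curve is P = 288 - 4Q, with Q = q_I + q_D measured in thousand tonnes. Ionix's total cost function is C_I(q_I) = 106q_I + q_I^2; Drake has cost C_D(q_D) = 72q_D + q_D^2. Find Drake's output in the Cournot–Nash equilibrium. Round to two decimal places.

17.05

Ionix's profit: π_I = (288 - 4Q)q_I - (106q_I + q_I²). Setting ∂π_I/∂q_I = 0: 182 - 10q_I - 4(q_D) = 0.
Drake's first-order condition: 216 - 10q_D - 4(q_I) = 0.
So q_I = (182 - 4q_D)/10 and q_D = (216 - 4q_I)/10.
Solving the pair: q_I = 239/21, q_D = 358/21.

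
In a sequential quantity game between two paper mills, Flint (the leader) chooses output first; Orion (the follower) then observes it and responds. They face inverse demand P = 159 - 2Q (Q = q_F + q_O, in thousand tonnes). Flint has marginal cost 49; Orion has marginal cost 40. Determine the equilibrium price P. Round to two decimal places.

The follower Orion best-responds to any q_F: π_O = (159 - 2Q)q_O - 40q_O.
Follower FOC: 119 - 2q_F - 4q_O = 0, so q_O(q_F) = (119 - 2q_F)/4.
Flint substitutes q_O(q_F) into its own profit: π_F = q_F(159 - 2q_F - (119 - 2q_F)/2) - 49q_F = (199/2 - q_F)q_F - 49q_F.
The leader's first-order condition 101/2 - 2q_F = 0 yields q_F = 101/4.
Then q_O = (119 - 2·(101/4))/4 = 137/8.
Total output Q = 339/8, so price P = 159 - 2·(339/8) = 297/4.

74.25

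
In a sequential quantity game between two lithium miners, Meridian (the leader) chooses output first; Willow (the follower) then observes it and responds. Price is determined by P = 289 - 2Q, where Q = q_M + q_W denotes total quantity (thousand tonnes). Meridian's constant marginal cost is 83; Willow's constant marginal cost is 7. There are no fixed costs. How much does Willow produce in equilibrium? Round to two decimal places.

Solve by backward induction. Given q_M, the follower Willow maximises π_W = (289 - 2q_M - 2q_W)q_W - 7q_W.
∂π_W/∂q_W = 282 - 2q_M - 4q_W = 0 gives the reaction function q_W = (282 - 2q_M)/4.
The leader anticipates this reaction. Substituting into P = 289 - 2Q gives P = 148 - q_M, so π_M = (148 - q_M)q_M - 83q_M.
The leader's first-order condition 65 - 2q_M = 0 yields q_M = 65/2.
Then q_W = (282 - 2·(65/2))/4 = 217/4.

54.25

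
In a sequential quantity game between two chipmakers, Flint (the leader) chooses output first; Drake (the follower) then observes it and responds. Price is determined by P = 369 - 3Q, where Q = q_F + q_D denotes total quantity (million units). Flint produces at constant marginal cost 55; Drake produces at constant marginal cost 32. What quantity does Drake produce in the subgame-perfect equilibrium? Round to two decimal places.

31.92

Solve by backward induction. Given q_F, the follower Drake maximises π_D = (369 - 3q_F - 3q_D)q_D - 32q_D.
Follower FOC: 337 - 3q_F - 6q_D = 0, so q_D(q_F) = (337 - 3q_F)/6.
The leader anticipates this reaction. Substituting into P = 369 - 3Q gives P = 401/2 - (3/2)q_F, so π_F = (401/2 - (3/2)q_F)q_F - 55q_F.
Maximising: ∂π_F/∂q_F = 291/2 - 3q_F = 0, giving q_F = 97/2.
Then q_D = (337 - 3·(97/2))/6 = 383/12.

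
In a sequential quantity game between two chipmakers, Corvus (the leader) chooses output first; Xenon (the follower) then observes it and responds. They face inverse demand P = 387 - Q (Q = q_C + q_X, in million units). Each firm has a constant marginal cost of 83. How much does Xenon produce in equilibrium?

Solve by backward induction. Given q_C, the follower Xenon maximises π_X = (387 - q_C - q_X)q_X - 83q_X.
∂π_X/∂q_X = 304 - q_C - 2q_X = 0 gives the reaction function q_X = (304 - q_C)/2.
The leader anticipates this reaction. Substituting into P = 387 - Q gives P = 235 - (1/2)q_C, so π_C = (235 - (1/2)q_C)q_C - 83q_C.
The leader's first-order condition 152 - q_C = 0 yields q_C = 152.
Then q_X = (304 - 152)/2 = 76.

76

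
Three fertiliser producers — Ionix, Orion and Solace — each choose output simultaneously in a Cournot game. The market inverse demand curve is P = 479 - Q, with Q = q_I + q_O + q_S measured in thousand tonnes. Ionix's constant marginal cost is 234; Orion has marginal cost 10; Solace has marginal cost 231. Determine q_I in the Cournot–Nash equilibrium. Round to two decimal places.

4.50

Ionix's profit: π_I = (479 - Q)q_I - (234q_I). Setting ∂π_I/∂q_I = 0: 245 - 2q_I - (q_O + q_S) = 0.
Orion's first-order condition: 469 - 2q_O - (q_I + q_S) = 0.
Solace's profit: π_S = (479 - Q)q_S - (231q_S). Setting ∂π_S/∂q_S = 0: 248 - 2q_S - (q_I + q_O) = 0.
Summing all 3 equations gives 962 − 4Q = 0, hence Q = 481/2.
Back-substituting: q_I = (245 − 481/2) = 9/2, q_O = (469 − 481/2) = 457/2, q_S = (248 − 481/2) = 15/2.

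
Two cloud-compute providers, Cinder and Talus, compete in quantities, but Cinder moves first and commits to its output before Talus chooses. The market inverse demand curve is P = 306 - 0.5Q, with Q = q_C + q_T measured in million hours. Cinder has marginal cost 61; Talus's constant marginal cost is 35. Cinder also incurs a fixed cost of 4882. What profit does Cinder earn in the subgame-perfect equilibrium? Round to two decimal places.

7108.25

Solve by backward induction. Given q_C, the follower Talus maximises π_T = (306 - (1/2)q_C - (1/2)q_T)q_T - 35q_T.
∂π_T/∂q_T = 271 - (1/2)q_C - q_T = 0 gives the reaction function q_T = (271 - (1/2)q_C).
The leader anticipates this reaction. Substituting into P = 306 - 0.5Q gives P = 341/2 - (1/4)q_C, so π_C = (341/2 - (1/4)q_C)q_C - 61q_C.
Leader FOC: 219/2 - (1/2)q_C = 0, so q_C = 219.
Then q_T = (271 - (1/2)·219) = 323/2.
Price P = 306 - (1/2)·(761/2) = 463/4.
Cinder's profit: (463/4 - 61)·219 - 4882 = 7108.2500.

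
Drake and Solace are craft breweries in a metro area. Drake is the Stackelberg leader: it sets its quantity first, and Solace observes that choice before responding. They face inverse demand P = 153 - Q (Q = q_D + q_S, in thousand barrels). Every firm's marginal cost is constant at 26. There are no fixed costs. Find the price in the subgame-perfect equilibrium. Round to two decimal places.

The follower Solace best-responds to any q_D: π_S = (153 - Q)q_S - 26q_S.
Setting the follower's marginal profit to zero, 127 - q_D - 2q_S = 0, i.e. q_S = (127 - q_D)/2.
The leader anticipates this reaction. Substituting into P = 153 - Q gives P = 179/2 - (1/2)q_D, so π_D = (179/2 - (1/2)q_D)q_D - 26q_D.
Maximising: ∂π_D/∂q_D = 127/2 - q_D = 0, giving q_D = 127/2.
Then q_S = (127 - 127/2)/2 = 127/4.
Total output Q = 381/4, so price P = 153 - 381/4 = 231/4.

57.75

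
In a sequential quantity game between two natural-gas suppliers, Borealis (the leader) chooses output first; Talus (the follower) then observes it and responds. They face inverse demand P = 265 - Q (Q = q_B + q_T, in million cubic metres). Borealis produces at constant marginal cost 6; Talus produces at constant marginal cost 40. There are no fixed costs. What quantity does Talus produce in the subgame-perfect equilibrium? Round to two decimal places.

39.25

Solve by backward induction. Given q_B, the follower Talus maximises π_T = (265 - q_B - q_T)q_T - 40q_T.
∂π_T/∂q_T = 225 - q_B - 2q_T = 0 gives the reaction function q_T = (225 - q_B)/2.
Borealis substitutes q_T(q_B) into its own profit: π_B = q_B(265 - q_B - (225 - q_B)/2) - 6q_B = (305/2 - (1/2)q_B)q_B - 6q_B.
Leader FOC: 293/2 - q_B = 0, so q_B = 293/2.
Then q_T = (225 - 293/2)/2 = 157/4.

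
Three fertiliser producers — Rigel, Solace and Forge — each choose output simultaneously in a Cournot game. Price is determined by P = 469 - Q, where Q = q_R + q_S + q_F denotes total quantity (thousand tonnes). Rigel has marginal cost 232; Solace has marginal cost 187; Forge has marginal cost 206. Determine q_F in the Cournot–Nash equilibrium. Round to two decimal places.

Rigel's profit: π_R = (469 - Q)q_R - (232q_R). Setting ∂π_R/∂q_R = 0: 237 - 2q_R - (q_S + q_F) = 0.
Solace's profit: π_S = (469 - Q)q_S - (187q_S). Setting ∂π_S/∂q_S = 0: 282 - 2q_S - (q_R + q_F) = 0.
Forge's first-order condition: 263 - 2q_F - (q_R + q_S) = 0.
Adding the 3 conditions: 782 − 2Q − 2Q = 0, i.e. Q = 391/2.
Back-substituting: q_R = (237 − 391/2) = 83/2, q_S = (282 − 391/2) = 173/2, q_F = (263 − 391/2) = 135/2.

67.50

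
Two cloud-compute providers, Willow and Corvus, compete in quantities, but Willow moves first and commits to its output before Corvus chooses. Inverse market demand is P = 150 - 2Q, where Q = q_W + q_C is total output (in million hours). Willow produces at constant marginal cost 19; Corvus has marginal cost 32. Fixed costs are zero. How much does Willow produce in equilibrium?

The follower Corvus best-responds to any q_W: π_C = (150 - 2Q)q_C - 32q_C.
Setting the follower's marginal profit to zero, 118 - 2q_W - 4q_C = 0, i.e. q_C = (118 - 2q_W)/4.
The leader anticipates this reaction. Substituting into P = 150 - 2Q gives P = 91 - q_W, so π_W = (91 - q_W)q_W - 19q_W.
Maximising: ∂π_W/∂q_W = 72 - 2q_W = 0, giving q_W = 36.
Then q_C = (118 - 2·36)/4 = 23/2.

36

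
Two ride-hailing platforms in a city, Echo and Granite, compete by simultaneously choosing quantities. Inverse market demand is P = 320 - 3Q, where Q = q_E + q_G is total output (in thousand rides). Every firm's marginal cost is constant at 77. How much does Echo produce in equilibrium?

27

A representative firm's profit is π_i = q_i(320 - 3Q) - 77q_i.
First-order condition (treating rivals' output as given): 243 - 6q_i - 3q_j = 0.
With identical firms every q_j equals q_i, so q_j = q_i and 243 = 9q_i, giving q_i = 27.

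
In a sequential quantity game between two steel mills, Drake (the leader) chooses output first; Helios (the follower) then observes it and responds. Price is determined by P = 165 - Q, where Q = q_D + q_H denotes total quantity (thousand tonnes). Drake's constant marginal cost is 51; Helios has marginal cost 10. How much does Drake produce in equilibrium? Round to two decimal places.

Solve by backward induction. Given q_D, the follower Helios maximises π_H = (165 - q_D - q_H)q_H - 10q_H.
∂π_H/∂q_H = 155 - q_D - 2q_H = 0 gives the reaction function q_H = (155 - q_D)/2.
Drake substitutes q_H(q_D) into its own profit: π_D = q_D(165 - q_D - (155 - q_D)/2) - 51q_D = (175/2 - (1/2)q_D)q_D - 51q_D.
Leader FOC: 73/2 - q_D = 0, so q_D = 73/2.
Then q_H = (155 - 73/2)/2 = 237/4.

36.50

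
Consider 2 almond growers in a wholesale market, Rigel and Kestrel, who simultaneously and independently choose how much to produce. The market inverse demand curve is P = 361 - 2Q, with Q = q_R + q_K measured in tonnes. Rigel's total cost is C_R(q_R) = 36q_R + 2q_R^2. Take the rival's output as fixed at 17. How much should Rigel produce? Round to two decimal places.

With the rival's output fixed at 17, Rigel's profit is π_R = (361 - 2·17 - 2q_R)q_R - (36q_R + 2q_R²) = (327 - 2q_R)q_R - (36q_R + 2q_R²).
∂π_R/∂q_R = 291 - 8q_R = 0, so q_R = 291/8.

36.38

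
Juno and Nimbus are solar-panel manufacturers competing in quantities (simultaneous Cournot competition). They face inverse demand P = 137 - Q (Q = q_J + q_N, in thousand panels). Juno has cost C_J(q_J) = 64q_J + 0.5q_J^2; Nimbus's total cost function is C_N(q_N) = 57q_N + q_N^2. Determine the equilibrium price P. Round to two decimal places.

102.55

Juno's profit: π_J = (137 - Q)q_J - (64q_J + (1/2)q_J²). Setting ∂π_J/∂q_J = 0: 73 - 3q_J - (q_N) = 0.
Nimbus's first-order condition: 80 - 4q_N - (q_J) = 0.
So q_J = (73 - q_N)/3 and q_N = (80 - q_J)/4.
Substituting one into the other gives q_J = 212/11 and q_N = 167/11.
Total output Q = 379/11, so price P = 137 - 379/11 = 1128/11.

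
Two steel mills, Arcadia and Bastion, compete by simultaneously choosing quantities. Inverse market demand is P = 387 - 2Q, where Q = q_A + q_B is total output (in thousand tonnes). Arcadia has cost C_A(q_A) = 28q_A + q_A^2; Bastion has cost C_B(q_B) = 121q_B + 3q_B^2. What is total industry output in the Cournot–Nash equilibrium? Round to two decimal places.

70.29

Arcadia's profit: π_A = (387 - 2Q)q_A - (28q_A + q_A²). Setting ∂π_A/∂q_A = 0: 359 - 6q_A - 2(q_B) = 0.
Bastion's first-order condition: 266 - 10q_B - 2(q_A) = 0.
Rearranging gives the reaction functions q_A = (359 - 2q_B)/6 and q_B = (266 - 2q_A)/10.
Solving the pair: q_A = 1529/28, q_B = 439/28.
Total output Q = 1529/28 + 439/28 = 492/7.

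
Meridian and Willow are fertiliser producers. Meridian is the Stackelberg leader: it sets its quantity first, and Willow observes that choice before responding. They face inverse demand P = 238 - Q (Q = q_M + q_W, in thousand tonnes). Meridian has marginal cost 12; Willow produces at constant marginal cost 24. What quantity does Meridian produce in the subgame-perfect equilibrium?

119

Solve by backward induction. Given q_M, the follower Willow maximises π_W = (238 - q_M - q_W)q_W - 24q_W.
Follower FOC: 214 - q_M - 2q_W = 0, so q_W(q_M) = (214 - q_M)/2.
The leader anticipates this reaction. Substituting into P = 238 - Q gives P = 131 - (1/2)q_M, so π_M = (131 - (1/2)q_M)q_M - 12q_M.
Leader FOC: 119 - q_M = 0, so q_M = 119.
Then q_W = (214 - 119)/2 = 95/2.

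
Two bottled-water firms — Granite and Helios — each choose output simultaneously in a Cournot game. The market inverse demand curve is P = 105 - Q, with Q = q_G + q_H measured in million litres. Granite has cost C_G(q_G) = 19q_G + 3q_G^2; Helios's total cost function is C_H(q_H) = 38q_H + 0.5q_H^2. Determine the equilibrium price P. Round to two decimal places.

Granite's profit: π_G = (105 - Q)q_G - (19q_G + 3q_G²). Setting ∂π_G/∂q_G = 0: 86 - 8q_G - (q_H) = 0.
Helios's profit: π_H = (105 - Q)q_H - (38q_H + (1/2)q_H²). Setting ∂π_H/∂q_H = 0: 67 - 3q_H - (q_G) = 0.
Rearranging gives the reaction functions q_G = (86 - q_H)/8 and q_H = (67 - q_G)/3.
Solving the pair: q_G = 191/23, q_H = 450/23.
Total output Q = 641/23, so price P = 105 - 641/23 = 1774/23.

77.13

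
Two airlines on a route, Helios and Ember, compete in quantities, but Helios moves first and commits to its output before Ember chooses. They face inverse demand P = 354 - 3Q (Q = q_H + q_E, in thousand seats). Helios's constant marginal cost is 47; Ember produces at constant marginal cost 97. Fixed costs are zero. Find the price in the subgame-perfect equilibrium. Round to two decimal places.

The follower Ember best-responds to any q_H: π_E = (354 - 3Q)q_E - 97q_E.
Follower FOC: 257 - 3q_H - 6q_E = 0, so q_E(q_H) = (257 - 3q_H)/6.
The leader anticipates this reaction. Substituting into P = 354 - 3Q gives P = 451/2 - (3/2)q_H, so π_H = (451/2 - (3/2)q_H)q_H - 47q_H.
Leader FOC: 357/2 - 3q_H = 0, so q_H = 119/2.
Then q_E = (257 - 3·(119/2))/6 = 157/12.
Total output Q = 871/12, so price P = 354 - 3·(871/12) = 545/4.

136.25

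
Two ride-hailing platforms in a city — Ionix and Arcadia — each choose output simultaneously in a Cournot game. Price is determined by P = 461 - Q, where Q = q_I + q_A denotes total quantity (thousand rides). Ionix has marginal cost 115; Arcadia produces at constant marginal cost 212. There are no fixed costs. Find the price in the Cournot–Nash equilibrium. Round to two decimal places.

262.67

Ionix's profit: π_I = (461 - Q)q_I - (115q_I). Setting ∂π_I/∂q_I = 0: 346 - 2q_I - (q_A) = 0.
Arcadia's first-order condition: 249 - 2q_A - (q_I) = 0.
Rearranging gives the reaction functions q_I = (346 - q_A)/2 and q_A = (249 - q_I)/2.
Substituting one into the other gives q_I = 443/3 and q_A = 152/3.
Total output Q = 595/3, so price P = 461 - 595/3 = 788/3.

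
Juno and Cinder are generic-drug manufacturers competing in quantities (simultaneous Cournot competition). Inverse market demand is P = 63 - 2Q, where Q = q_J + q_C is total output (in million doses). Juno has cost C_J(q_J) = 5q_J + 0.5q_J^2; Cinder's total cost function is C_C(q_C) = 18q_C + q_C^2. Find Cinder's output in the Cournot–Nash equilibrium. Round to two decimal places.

Juno's profit: π_J = (63 - 2Q)q_J - (5q_J + (1/2)q_J²). Setting ∂π_J/∂q_J = 0: 58 - 5q_J - 2(q_C) = 0.
Cinder's first-order condition: 45 - 6q_C - 2(q_J) = 0.
So q_J = (58 - 2q_C)/5 and q_C = (45 - 2q_J)/6.
Substituting one into the other gives q_J = 129/13 and q_C = 109/26.

4.19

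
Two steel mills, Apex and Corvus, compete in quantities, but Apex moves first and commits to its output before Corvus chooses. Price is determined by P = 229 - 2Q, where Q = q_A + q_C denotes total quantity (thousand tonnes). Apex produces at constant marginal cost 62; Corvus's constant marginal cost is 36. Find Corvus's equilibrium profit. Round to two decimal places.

The follower Corvus best-responds to any q_A: π_C = (229 - 2Q)q_C - 36q_C.
Setting the follower's marginal profit to zero, 193 - 2q_A - 4q_C = 0, i.e. q_C = (193 - 2q_A)/4.
Apex substitutes q_C(q_A) into its own profit: π_A = q_A(229 - 2q_A - (193 - 2q_A)/2) - 62q_A = (265/2 - q_A)q_A - 62q_A.
Leader FOC: 141/2 - 2q_A = 0, so q_A = 141/4.
Then q_C = (193 - 2·(141/4))/4 = 245/8.
Price P = 229 - 2·(527/8) = 389/4.
Corvus's profit: (389/4 - 36)·(245/8) = 1875.7813.

1875.78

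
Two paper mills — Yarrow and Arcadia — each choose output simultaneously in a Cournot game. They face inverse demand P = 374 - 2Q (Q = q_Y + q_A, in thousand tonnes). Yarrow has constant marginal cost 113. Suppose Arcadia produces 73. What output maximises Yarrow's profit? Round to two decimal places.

28.75

With the rival's output fixed at 73, Yarrow's profit is π_Y = (374 - 2·73 - 2q_Y)q_Y - (113q_Y) = (228 - 2q_Y)q_Y - (113q_Y).
∂π_Y/∂q_Y = 115 - 4q_Y = 0, so q_Y = 115/4.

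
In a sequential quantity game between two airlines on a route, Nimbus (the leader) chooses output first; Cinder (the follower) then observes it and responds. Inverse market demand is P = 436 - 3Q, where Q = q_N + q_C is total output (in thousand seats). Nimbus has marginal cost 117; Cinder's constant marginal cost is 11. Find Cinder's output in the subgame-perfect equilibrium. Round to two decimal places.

53.08

The follower Cinder best-responds to any q_N: π_C = (436 - 3Q)q_C - 11q_C.
Setting the follower's marginal profit to zero, 425 - 3q_N - 6q_C = 0, i.e. q_C = (425 - 3q_N)/6.
The leader anticipates this reaction. Substituting into P = 436 - 3Q gives P = 447/2 - (3/2)q_N, so π_N = (447/2 - (3/2)q_N)q_N - 117q_N.
Leader FOC: 213/2 - 3q_N = 0, so q_N = 71/2.
Then q_C = (425 - 3·(71/2))/6 = 637/12.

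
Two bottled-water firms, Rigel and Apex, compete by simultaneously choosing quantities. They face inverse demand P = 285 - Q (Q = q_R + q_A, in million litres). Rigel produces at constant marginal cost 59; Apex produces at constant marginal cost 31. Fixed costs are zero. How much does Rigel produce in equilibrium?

66

Rigel's profit: π_R = (285 - Q)q_R - (59q_R). Setting ∂π_R/∂q_R = 0: 226 - 2q_R - (q_A) = 0.
Apex's first-order condition: 254 - 2q_A - (q_R) = 0.
Best responses: q_R = (226 - q_A)/2, q_A = (254 - q_R)/2.
Solving the pair: q_R = 66, q_A = 94.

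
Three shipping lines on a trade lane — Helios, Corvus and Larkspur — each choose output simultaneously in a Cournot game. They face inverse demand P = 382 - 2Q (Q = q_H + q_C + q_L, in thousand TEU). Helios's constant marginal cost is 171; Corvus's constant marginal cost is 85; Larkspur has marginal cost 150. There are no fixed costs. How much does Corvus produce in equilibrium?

56

Helios's profit: π_H = (382 - 2Q)q_H - (171q_H). Setting ∂π_H/∂q_H = 0: 211 - 4q_H - 2(q_C + q_L) = 0.
Corvus's first-order condition: 297 - 4q_C - 2(q_H + q_L) = 0.
Larkspur's profit: π_L = (382 - 2Q)q_L - (150q_L). Setting ∂π_L/∂q_L = 0: 232 - 4q_L - 2(q_H + q_C) = 0.
Summing all 3 equations gives 740 − 8Q = 0, hence Q = 185/2.
Back-substituting: q_H = (211 − 185)/2 = 13, q_C = (297 − 185)/2 = 56, q_L = (232 − 185)/2 = 47/2.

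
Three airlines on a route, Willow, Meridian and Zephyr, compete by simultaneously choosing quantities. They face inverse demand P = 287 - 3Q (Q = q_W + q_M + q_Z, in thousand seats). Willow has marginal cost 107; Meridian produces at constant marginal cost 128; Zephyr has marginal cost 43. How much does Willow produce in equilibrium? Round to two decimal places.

11.42

Willow's profit: π_W = (287 - 3Q)q_W - (107q_W). Setting ∂π_W/∂q_W = 0: 180 - 6q_W - 3(q_M + q_Z) = 0.
Meridian's profit: π_M = (287 - 3Q)q_M - (128q_M). Setting ∂π_M/∂q_M = 0: 159 - 6q_M - 3(q_W + q_Z) = 0.
Zephyr's profit: π_Z = (287 - 3Q)q_Z - (43q_Z). Setting ∂π_Z/∂q_Z = 0: 244 - 6q_Z - 3(q_W + q_M) = 0.
Summing all 3 equations gives 583 − 12Q = 0, hence Q = 583/12.
Back-substituting: q_W = (180 − 583/4)/3 = 137/12, q_M = (159 − 583/4)/3 = 53/12, q_Z = (244 − 583/4)/3 = 131/4.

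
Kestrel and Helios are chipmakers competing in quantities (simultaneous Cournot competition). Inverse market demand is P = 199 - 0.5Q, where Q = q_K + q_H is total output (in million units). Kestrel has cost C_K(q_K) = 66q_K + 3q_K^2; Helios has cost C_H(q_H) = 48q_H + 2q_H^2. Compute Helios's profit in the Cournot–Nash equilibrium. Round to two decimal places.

Kestrel's profit: π_K = (199 - 0.5Q)q_K - (66q_K + 3q_K²). Setting ∂π_K/∂q_K = 0: 133 - 7q_K - (1/2)(q_H) = 0.
Helios's profit: π_H = (199 - 0.5Q)q_H - (48q_H + 2q_H²). Setting ∂π_H/∂q_H = 0: 151 - 5q_H - (1/2)(q_K) = 0.
Rearranging gives the reaction functions q_K = (133 - (1/2)q_H)/7 and q_H = (151 - (1/2)q_K)/5.
Solving the pair: q_K = 16.9640, q_H = 28.5036.
Price P = 199 - (1/2)·45.4676 = 176.2662.
Helios's profit: 176.2662·28.5036 - 48·28.5036 - 2·28.5036² = 2031.1376.

2031.14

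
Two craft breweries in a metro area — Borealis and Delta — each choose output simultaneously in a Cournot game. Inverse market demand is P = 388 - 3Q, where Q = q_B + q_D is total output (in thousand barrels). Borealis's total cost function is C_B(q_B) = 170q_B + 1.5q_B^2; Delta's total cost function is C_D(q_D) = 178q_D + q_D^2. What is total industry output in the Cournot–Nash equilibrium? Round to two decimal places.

37.30

Borealis's profit: π_B = (388 - 3Q)q_B - (170q_B + (3/2)q_B²). Setting ∂π_B/∂q_B = 0: 218 - 9q_B - 3(q_D) = 0.
Delta's first-order condition: 210 - 8q_D - 3(q_B) = 0.
Best responses: q_B = (218 - 3q_D)/9, q_D = (210 - 3q_B)/8.
Solving the pair: q_B = 1114/63, q_D = 412/21.
Total output Q = 1114/63 + 412/21 = 37.3016.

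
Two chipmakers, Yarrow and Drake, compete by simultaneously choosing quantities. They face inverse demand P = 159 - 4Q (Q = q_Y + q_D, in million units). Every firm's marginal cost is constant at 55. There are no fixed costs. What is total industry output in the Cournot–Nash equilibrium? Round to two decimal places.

Each firm earns π_i = (159 - 4Q)q_i - 55q_i.
First-order condition (treating rivals' output as given): 104 - 8q_i - 4q_j = 0.
With identical firms every q_j equals q_i, so q_j = q_i and 104 = 12q_i, giving q_i = 26/3.
Total output Q = 26/3 + 26/3 = 52/3.

17.33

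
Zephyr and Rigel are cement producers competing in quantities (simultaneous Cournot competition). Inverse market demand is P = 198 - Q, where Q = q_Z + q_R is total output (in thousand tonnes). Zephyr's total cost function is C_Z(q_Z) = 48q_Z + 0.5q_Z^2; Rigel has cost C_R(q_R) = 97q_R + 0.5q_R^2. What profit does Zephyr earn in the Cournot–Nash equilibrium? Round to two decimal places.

2854.71

Zephyr's profit: π_Z = (198 - Q)q_Z - (48q_Z + (1/2)q_Z²). Setting ∂π_Z/∂q_Z = 0: 150 - 3q_Z - (q_R) = 0.
Rigel's first-order condition: 101 - 3q_R - (q_Z) = 0.
Best responses: q_Z = (150 - q_R)/3, q_R = (101 - q_Z)/3.
Substituting one into the other gives q_Z = 349/8 and q_R = 153/8.
Price P = 198 - 251/4 = 541/4.
Zephyr's profit: (541/4)·(349/8) - 48·(349/8) - (1/2)(349/8)² = 2854.7109.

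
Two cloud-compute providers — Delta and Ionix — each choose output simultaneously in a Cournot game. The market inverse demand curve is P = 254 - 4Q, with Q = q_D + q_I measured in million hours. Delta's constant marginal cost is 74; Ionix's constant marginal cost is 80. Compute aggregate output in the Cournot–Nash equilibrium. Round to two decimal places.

Delta's profit: π_D = (254 - 4Q)q_D - (74q_D). Setting ∂π_D/∂q_D = 0: 180 - 8q_D - 4(q_I) = 0.
Ionix's first-order condition: 174 - 8q_I - 4(q_D) = 0.
Best responses: q_D = (180 - 4q_I)/8, q_I = (174 - 4q_D)/8.
Substituting one into the other gives q_D = 31/2 and q_I = 14.
Total output Q = 31/2 + 14 = 59/2.

29.50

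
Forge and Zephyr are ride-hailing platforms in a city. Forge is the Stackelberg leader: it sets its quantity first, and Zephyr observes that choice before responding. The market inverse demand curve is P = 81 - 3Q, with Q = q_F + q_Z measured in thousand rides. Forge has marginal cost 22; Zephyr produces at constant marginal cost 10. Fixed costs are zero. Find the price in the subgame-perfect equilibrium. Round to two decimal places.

33.75

The follower Zephyr best-responds to any q_F: π_Z = (81 - 3Q)q_Z - 10q_Z.
Follower FOC: 71 - 3q_F - 6q_Z = 0, so q_Z(q_F) = (71 - 3q_F)/6.
The leader anticipates this reaction. Substituting into P = 81 - 3Q gives P = 91/2 - (3/2)q_F, so π_F = (91/2 - (3/2)q_F)q_F - 22q_F.
Leader FOC: 47/2 - 3q_F = 0, so q_F = 47/6.
Then q_Z = (71 - 3·(47/6))/6 = 95/12.
Total output Q = 63/4, so price P = 81 - 3·(63/4) = 135/4.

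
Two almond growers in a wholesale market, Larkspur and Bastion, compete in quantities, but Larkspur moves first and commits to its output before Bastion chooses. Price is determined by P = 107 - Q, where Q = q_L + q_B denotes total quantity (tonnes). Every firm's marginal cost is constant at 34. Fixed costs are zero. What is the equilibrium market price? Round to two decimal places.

The follower Bastion best-responds to any q_L: π_B = (107 - Q)q_B - 34q_B.
∂π_B/∂q_B = 73 - q_L - 2q_B = 0 gives the reaction function q_B = (73 - q_L)/2.
Larkspur substitutes q_B(q_L) into its own profit: π_L = q_L(107 - q_L - (73 - q_L)/2) - 34q_L = (141/2 - (1/2)q_L)q_L - 34q_L.
The leader's first-order condition 73/2 - q_L = 0 yields q_L = 73/2.
Then q_B = (73 - 73/2)/2 = 73/4.
Total output Q = 219/4, so price P = 107 - 219/4 = 209/4.

52.25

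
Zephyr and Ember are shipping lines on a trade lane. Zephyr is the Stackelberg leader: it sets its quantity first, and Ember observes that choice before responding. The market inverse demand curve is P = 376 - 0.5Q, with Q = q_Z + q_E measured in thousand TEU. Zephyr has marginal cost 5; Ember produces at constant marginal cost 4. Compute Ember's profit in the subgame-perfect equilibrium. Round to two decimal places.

Solve by backward induction. Given q_Z, the follower Ember maximises π_E = (376 - (1/2)q_Z - (1/2)q_E)q_E - 4q_E.
∂π_E/∂q_E = 372 - (1/2)q_Z - q_E = 0 gives the reaction function q_E = (372 - (1/2)q_Z).
The leader anticipates this reaction. Substituting into P = 376 - 0.5Q gives P = 190 - (1/4)q_Z, so π_Z = (190 - (1/4)q_Z)q_Z - 5q_Z.
Leader FOC: 185 - (1/2)q_Z = 0, so q_Z = 370.
Then q_E = (372 - (1/2)·370) = 187.
Price P = 376 - (1/2)·557 = 195/2.
Ember's profit: (195/2 - 4)·187 = 17484.5000.

17484.50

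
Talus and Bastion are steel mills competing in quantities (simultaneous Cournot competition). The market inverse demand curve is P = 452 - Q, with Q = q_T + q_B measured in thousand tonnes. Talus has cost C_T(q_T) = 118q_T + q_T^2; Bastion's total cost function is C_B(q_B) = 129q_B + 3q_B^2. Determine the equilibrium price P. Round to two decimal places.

345.32

Talus's profit: π_T = (452 - Q)q_T - (118q_T + q_T²). Setting ∂π_T/∂q_T = 0: 334 - 4q_T - (q_B) = 0.
Bastion's profit: π_B = (452 - Q)q_B - (129q_B + 3q_B²). Setting ∂π_B/∂q_B = 0: 323 - 8q_B - (q_T) = 0.
So q_T = (334 - q_B)/4 and q_B = (323 - q_T)/8.
Solving the pair: q_T = 75.7742, q_B = 958/31.
Total output Q = 106.6774, so price P = 452 - 106.6774 = 345.3226.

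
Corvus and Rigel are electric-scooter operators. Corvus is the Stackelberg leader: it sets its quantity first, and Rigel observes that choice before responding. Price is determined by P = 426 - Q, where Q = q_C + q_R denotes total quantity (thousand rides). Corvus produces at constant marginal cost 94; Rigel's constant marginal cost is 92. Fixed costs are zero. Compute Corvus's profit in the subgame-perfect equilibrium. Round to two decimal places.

The follower Rigel best-responds to any q_C: π_R = (426 - Q)q_R - 92q_R.
Setting the follower's marginal profit to zero, 334 - q_C - 2q_R = 0, i.e. q_R = (334 - q_C)/2.
The leader anticipates this reaction. Substituting into P = 426 - Q gives P = 259 - (1/2)q_C, so π_C = (259 - (1/2)q_C)q_C - 94q_C.
Leader FOC: 165 - q_C = 0, so q_C = 165.
Then q_R = (334 - 165)/2 = 169/2.
Price P = 426 - 499/2 = 353/2.
Corvus's profit: (353/2 - 94)·165 = 13612.5000.

13612.50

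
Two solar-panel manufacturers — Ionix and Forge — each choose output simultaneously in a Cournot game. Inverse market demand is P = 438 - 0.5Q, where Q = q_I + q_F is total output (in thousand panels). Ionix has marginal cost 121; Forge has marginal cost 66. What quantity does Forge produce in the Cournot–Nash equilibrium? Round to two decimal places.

284.67

Ionix's profit: π_I = (438 - 0.5Q)q_I - (121q_I). Setting ∂π_I/∂q_I = 0: 317 - q_I - (1/2)(q_F) = 0.
Forge's profit: π_F = (438 - 0.5Q)q_F - (66q_F). Setting ∂π_F/∂q_F = 0: 372 - q_F - (1/2)(q_I) = 0.
So q_I = (317 - (1/2)q_F) and q_F = (372 - (1/2)q_I).
Substituting one into the other gives q_I = 524/3 and q_F = 854/3.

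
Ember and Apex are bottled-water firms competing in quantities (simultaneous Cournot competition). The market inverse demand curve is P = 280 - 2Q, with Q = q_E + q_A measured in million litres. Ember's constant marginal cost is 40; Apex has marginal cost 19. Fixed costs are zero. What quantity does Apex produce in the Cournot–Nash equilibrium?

47

Ember's profit: π_E = (280 - 2Q)q_E - (40q_E). Setting ∂π_E/∂q_E = 0: 240 - 4q_E - 2(q_A) = 0.
Apex's profit: π_A = (280 - 2Q)q_A - (19q_A). Setting ∂π_A/∂q_A = 0: 261 - 4q_A - 2(q_E) = 0.
Rearranging gives the reaction functions q_E = (240 - 2q_A)/4 and q_A = (261 - 2q_E)/4.
Substituting one into the other gives q_E = 73/2 and q_A = 47.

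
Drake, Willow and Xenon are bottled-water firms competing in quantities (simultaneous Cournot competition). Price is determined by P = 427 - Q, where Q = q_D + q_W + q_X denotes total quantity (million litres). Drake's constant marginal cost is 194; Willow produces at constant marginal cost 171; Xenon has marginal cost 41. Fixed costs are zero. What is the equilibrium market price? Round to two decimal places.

Drake's profit: π_D = (427 - Q)q_D - (194q_D). Setting ∂π_D/∂q_D = 0: 233 - 2q_D - (q_W + q_X) = 0.
Willow's profit: π_W = (427 - Q)q_W - (171q_W). Setting ∂π_W/∂q_W = 0: 256 - 2q_W - (q_D + q_X) = 0.
Xenon's first-order condition: 386 - 2q_X - (q_D + q_W) = 0.
Adding the 3 conditions: 875 − 2Q − 2Q = 0, i.e. Q = 875/4.
Back-substituting: q_D = (233 − 875/4) = 57/4, q_W = (256 − 875/4) = 149/4, q_X = (386 − 875/4) = 669/4.
Total output Q = 875/4, so price P = 427 - 875/4 = 833/4.

208.25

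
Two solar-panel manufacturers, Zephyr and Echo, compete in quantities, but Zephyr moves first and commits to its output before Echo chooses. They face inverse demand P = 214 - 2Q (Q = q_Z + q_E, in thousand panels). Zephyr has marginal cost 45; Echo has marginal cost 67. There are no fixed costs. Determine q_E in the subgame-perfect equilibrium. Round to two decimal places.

12.88

The follower Echo best-responds to any q_Z: π_E = (214 - 2Q)q_E - 67q_E.
Follower FOC: 147 - 2q_Z - 4q_E = 0, so q_E(q_Z) = (147 - 2q_Z)/4.
Zephyr substitutes q_E(q_Z) into its own profit: π_Z = q_Z(214 - 2q_Z - (147 - 2q_Z)/2) - 45q_Z = (281/2 - q_Z)q_Z - 45q_Z.
Leader FOC: 191/2 - 2q_Z = 0, so q_Z = 191/4.
Then q_E = (147 - 2·(191/4))/4 = 103/8.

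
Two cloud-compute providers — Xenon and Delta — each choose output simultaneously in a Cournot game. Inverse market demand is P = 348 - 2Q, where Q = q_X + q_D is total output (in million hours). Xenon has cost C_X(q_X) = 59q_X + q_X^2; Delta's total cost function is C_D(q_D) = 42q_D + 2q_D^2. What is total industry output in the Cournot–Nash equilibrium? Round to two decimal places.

67.23

Xenon's profit: π_X = (348 - 2Q)q_X - (59q_X + q_X²). Setting ∂π_X/∂q_X = 0: 289 - 6q_X - 2(q_D) = 0.
Delta's first-order condition: 306 - 8q_D - 2(q_X) = 0.
So q_X = (289 - 2q_D)/6 and q_D = (306 - 2q_X)/8.
Substituting one into the other gives q_X = 425/11 and q_D = 629/22.
Total output Q = 425/11 + 629/22 = 1479/22.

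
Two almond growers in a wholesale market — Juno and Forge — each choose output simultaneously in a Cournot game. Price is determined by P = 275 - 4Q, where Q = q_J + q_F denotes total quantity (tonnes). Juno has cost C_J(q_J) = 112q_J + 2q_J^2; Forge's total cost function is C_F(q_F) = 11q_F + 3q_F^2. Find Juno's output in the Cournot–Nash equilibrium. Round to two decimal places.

8.07

Juno's profit: π_J = (275 - 4Q)q_J - (112q_J + 2q_J²). Setting ∂π_J/∂q_J = 0: 163 - 12q_J - 4(q_F) = 0.
Forge's first-order condition: 264 - 14q_F - 4(q_J) = 0.
Best responses: q_J = (163 - 4q_F)/12, q_F = (264 - 4q_J)/14.
Substituting one into the other gives q_J = 613/76 and q_F = 629/38.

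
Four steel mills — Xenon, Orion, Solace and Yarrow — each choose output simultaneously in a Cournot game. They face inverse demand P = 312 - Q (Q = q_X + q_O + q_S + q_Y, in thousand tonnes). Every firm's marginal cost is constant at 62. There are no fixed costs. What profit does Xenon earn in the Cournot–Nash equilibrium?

2500

A representative firm's profit is π_i = q_i(312 - Q) - 62q_i.
First-order condition (treating rivals' output as given): 250 - 2q_i - Σ_{j≠i} q_j = 0.
With identical firms every q_j equals q_i, so Σ_{j≠i} q_j = 3q_i and 250 = 5q_i, giving q_i = 50.
Price P = 312 - 200 = 112.
Xenon's profit: (112 - 62)·50 = 2500.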